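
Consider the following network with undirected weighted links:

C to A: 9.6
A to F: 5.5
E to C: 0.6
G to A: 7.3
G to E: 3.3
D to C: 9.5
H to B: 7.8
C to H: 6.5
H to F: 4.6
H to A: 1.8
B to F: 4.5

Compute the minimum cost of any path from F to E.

Compare a few routes:
F–A–H–C–E: 5.5+1.8+6.5+0.6 = 14.4
F–A–G–E: 5.5+7.3+3.3 = 16.1
F–H–C–E: 4.6+6.5+0.6 = 11.7
F–A–C–E: 5.5+9.6+0.6 = 15.7
The minimum is 11.7 via F–H–C–E.

11.7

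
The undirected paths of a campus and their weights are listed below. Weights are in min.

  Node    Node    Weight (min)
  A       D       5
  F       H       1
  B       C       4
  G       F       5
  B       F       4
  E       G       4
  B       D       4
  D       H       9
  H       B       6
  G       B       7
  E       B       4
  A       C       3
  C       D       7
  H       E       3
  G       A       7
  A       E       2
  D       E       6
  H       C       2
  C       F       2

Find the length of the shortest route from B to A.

6 min

Shortest distances from B:
B: 0
C: 4  (via B)
D: 4  (via B)
E: 4  (via B)
F: 4  (via B)
H: 5  (via F)
A: 6  (via E)
Shortest route: B → E → A = 6 min.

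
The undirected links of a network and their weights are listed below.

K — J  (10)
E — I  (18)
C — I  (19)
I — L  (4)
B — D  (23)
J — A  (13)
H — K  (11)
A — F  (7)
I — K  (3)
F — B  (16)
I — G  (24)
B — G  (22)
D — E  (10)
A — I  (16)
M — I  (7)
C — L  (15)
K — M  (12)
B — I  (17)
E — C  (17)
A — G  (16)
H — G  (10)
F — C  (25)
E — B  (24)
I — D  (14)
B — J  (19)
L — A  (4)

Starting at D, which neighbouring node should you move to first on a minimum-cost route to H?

Compare a few routes:
D → I → K → H: 14+3+11 = 28
D → E → I → K → H: 10+18+3+11 = 42
The minimum is 28 via D → I → K → H.
So from D the first move is to I.

I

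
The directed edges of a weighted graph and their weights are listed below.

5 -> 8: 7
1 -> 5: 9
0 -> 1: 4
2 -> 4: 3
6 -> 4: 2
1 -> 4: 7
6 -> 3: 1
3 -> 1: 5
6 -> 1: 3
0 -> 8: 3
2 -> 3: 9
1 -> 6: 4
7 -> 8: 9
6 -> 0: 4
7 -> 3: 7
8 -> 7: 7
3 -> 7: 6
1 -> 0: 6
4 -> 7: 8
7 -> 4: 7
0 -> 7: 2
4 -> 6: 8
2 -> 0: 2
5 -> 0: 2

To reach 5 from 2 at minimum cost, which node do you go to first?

0

Compare a few routes:
2–0–1–5: 2+4+9 = 15
2–4–6–1–5: 3+8+3+9 = 23
2–0–7–3–1–5: 2+2+7+5+9 = 25
2–3–1–5: 9+5+9 = 23
The minimum is 15 via 2–0–1–5.
So from 2 the first move is to 0.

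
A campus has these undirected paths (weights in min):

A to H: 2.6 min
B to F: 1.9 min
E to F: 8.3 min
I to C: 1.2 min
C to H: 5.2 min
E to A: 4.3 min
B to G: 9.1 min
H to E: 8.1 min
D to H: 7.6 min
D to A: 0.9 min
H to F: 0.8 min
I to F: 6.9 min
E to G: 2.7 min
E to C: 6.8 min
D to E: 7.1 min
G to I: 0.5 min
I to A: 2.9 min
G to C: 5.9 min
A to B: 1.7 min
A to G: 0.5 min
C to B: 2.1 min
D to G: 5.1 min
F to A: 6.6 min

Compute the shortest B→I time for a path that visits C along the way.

3.3 min

Shortest B→C: B → C = 2.1
Shortest C→I: C → I = 1.2
Total via C: 2.1 + 1.2 = 3.3 min.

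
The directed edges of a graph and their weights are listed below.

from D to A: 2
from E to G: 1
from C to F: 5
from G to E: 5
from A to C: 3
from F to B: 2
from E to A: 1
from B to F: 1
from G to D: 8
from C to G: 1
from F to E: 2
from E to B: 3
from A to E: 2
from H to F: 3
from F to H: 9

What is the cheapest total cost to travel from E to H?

13

Shortest distances from E:
E: 0
A: 1  (via E)
G: 1  (via E)
B: 3  (via E)
C: 4  (via A)
F: 4  (via B)
D: 9  (via G)
H: 13  (via F)
Shortest route: E → B → F → H = 13.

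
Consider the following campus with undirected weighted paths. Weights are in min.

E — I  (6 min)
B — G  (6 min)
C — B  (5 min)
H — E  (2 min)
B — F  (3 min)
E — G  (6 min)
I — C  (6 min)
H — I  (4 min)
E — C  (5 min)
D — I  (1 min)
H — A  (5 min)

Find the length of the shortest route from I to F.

Shortest distances from I:
I: 0
D: 1  (via I)
H: 4  (via I)
C: 6  (via I)
E: 6  (via I)
A: 9  (via H)
B: 11  (via C)
G: 12  (via E)
F: 14  (via B)
Shortest route: I → C → B → F = 14 min.

14 min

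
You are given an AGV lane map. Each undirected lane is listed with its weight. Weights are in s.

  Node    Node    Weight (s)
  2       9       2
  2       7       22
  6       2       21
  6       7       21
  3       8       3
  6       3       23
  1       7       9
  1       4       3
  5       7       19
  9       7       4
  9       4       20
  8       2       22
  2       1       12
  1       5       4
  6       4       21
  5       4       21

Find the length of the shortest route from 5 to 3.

Candidate routes:
5–1–7–9–2–8–3: 4+9+4+2+22+3 = 44
5–1–4–6–3: 4+3+21+23 = 51
5–1–2–8–3: 4+12+22+3 = 41
5–7–9–2–8–3: 19+4+2+22+3 = 50
The minimum is 41 s via 5–1–2–8–3.

41 s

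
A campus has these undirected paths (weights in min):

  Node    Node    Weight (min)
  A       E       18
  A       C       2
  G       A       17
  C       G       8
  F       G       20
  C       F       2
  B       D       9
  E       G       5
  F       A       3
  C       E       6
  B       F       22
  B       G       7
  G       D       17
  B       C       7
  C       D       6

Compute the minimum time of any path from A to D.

Running Dijkstra from A:
A: 0
C: 2  (via A)
F: 3  (via A)
D: 8  (via C)
Shortest route: A–C–D = 8 min.

8 min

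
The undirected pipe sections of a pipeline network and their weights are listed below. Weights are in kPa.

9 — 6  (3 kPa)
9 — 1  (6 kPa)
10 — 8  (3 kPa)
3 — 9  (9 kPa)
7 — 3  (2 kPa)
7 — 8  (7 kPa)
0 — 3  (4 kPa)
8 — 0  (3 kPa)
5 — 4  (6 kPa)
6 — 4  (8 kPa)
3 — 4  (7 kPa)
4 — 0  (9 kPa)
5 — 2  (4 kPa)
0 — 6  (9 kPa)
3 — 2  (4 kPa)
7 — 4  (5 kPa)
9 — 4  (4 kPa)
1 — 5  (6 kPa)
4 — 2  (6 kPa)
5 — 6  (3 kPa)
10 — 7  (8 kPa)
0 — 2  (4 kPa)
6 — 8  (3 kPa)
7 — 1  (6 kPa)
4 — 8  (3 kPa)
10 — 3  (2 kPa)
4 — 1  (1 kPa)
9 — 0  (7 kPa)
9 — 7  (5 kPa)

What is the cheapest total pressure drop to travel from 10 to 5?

9 kPa

Enumerating some paths:
10 → 8 → 6 → 5: 3+3+3 = 9
10 → 3 → 2 → 5: 2+4+4 = 10
10 → 8 → 4 → 5: 3+3+6 = 12
The minimum is 9 kPa via 10 → 8 → 6 → 5.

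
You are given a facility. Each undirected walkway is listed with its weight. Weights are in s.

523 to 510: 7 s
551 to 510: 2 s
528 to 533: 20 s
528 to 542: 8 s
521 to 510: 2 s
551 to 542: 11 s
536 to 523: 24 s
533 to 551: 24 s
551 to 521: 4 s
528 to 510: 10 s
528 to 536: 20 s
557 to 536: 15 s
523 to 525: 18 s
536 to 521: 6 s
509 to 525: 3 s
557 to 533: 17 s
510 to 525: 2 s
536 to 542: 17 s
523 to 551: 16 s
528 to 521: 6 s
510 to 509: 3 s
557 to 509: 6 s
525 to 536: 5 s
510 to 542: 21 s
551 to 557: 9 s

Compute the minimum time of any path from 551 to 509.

5 s

Candidate routes:
551–521–510–525–509: 4+2+2+3 = 11
551–510–525–509: 2+2+3 = 7
551–510–509: 2+3 = 5
551–521–510–509: 4+2+3 = 9
Cheapest is 551–510–509 at 5 s.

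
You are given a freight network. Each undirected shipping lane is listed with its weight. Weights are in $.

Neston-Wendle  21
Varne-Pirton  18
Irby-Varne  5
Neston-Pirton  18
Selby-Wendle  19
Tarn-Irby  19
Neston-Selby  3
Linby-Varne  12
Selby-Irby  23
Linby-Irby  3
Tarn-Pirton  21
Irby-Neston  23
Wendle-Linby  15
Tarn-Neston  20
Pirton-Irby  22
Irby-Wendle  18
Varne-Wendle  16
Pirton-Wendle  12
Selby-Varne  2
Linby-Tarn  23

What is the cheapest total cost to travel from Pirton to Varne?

$18

Running Dijkstra from Pirton:
Pirton: 0
Wendle: 12  (via Pirton)
Varne: 18  (via Pirton)
Shortest route: Pirton → Varne = $18.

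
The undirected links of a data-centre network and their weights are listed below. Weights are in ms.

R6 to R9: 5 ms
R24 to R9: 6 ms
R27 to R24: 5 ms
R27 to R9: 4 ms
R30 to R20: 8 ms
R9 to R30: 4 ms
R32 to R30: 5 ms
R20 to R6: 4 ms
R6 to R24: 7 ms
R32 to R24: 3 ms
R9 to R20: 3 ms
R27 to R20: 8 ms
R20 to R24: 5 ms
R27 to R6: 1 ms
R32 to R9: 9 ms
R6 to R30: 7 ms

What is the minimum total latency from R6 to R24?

Running Dijkstra from R6:
R6: 0
R27: 1  (via R6)
R20: 4  (via R6)
R9: 5  (via R6)
R24: 6  (via R27)
Shortest route: R6 → R27 → R24 = 6 ms.

6 ms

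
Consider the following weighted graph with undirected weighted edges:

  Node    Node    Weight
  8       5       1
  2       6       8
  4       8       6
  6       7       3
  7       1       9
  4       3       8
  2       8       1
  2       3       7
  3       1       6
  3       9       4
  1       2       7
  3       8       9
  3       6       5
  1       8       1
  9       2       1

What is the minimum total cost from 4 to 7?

16

Running Dijkstra from 4:
4: 0
8: 6  (via 4)
1: 7  (via 8)
2: 7  (via 8)
5: 7  (via 8)
3: 8  (via 4)
9: 8  (via 2)
6: 13  (via 3)
7: 16  (via 1)
Shortest route: 4–8–1–7 = 16.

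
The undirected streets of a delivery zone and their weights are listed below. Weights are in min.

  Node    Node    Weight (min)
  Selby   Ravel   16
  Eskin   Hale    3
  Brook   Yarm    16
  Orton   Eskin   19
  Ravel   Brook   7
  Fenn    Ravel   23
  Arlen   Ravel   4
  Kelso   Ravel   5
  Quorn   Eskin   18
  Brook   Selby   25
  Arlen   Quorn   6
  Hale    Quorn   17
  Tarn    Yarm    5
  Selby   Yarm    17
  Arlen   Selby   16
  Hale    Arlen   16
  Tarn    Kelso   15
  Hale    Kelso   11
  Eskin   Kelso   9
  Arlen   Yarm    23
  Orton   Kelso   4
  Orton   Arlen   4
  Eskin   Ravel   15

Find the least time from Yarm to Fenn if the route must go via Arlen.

50 min

Best Yarm to Arlen: Yarm → Arlen costing 23
Shortest Arlen→Fenn: Arlen → Ravel → Fenn = 27
Total via Arlen: 23 + 27 = 50 min.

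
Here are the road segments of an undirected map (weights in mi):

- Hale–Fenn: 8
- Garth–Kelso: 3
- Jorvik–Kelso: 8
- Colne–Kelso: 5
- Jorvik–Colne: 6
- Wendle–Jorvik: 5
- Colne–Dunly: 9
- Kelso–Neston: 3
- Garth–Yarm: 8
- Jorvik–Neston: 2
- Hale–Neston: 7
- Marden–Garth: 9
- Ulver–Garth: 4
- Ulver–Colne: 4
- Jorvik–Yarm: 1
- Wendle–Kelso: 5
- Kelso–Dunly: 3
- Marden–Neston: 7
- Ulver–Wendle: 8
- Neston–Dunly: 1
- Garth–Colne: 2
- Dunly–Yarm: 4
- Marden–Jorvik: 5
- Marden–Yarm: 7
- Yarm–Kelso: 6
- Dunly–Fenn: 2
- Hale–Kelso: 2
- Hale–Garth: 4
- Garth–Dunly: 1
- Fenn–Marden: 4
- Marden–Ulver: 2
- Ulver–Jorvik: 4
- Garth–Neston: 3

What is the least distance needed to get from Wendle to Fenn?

10 mi

Compare a few routes:
Wendle → Kelso → Neston → Dunly → Fenn: 5+3+1+2 = 11
Wendle → Kelso → Garth → Dunly → Fenn: 5+3+1+2 = 11
Wendle → Kelso → Dunly → Fenn: 5+3+2 = 10
Cheapest is Wendle → Kelso → Dunly → Fenn at 10 mi.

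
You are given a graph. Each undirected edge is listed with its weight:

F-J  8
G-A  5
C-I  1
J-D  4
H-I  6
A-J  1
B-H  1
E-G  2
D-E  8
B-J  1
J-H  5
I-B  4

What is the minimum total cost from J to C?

6

Enumerating some paths:
J–B–H–I–C: 1+1+6+1 = 9
J–B–I–C: 1+4+1 = 6
Cheapest is J–B–I–C at 6.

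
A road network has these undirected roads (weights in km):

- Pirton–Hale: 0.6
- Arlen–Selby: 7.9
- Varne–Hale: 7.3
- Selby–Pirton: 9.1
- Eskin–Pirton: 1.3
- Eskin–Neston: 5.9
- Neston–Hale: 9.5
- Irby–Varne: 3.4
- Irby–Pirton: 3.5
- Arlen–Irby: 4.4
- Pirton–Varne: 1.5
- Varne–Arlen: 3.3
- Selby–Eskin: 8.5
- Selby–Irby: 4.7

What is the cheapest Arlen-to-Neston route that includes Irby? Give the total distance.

Best Arlen to Irby: Arlen–Irby costing 4.4
Shortest Irby→Neston: Irby–Pirton–Eskin–Neston = 10.7
Total via Irby: 4.4 + 10.7 = 15.1 km.

15.1 km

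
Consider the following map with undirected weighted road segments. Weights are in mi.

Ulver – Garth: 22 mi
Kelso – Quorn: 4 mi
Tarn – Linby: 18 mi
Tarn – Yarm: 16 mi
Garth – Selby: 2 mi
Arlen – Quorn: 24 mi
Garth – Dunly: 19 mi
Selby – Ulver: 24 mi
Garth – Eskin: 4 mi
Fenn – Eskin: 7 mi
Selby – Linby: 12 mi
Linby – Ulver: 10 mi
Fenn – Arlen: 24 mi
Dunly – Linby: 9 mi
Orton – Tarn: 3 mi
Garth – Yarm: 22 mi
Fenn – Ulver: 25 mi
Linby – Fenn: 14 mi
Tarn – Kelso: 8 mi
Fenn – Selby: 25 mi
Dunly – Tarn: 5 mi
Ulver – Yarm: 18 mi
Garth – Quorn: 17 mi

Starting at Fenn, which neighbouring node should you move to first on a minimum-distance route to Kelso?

Eskin

Compare a few routes:
Fenn → Linby → Dunly → Tarn → Kelso: 14+9+5+8 = 36
Fenn → Eskin → Garth → Quorn → Kelso: 7+4+17+4 = 32
Fenn → Linby → Tarn → Kelso: 14+18+8 = 40
The minimum is 32 mi via Fenn → Eskin → Garth → Quorn → Kelso.
So from Fenn the first move is to Eskin.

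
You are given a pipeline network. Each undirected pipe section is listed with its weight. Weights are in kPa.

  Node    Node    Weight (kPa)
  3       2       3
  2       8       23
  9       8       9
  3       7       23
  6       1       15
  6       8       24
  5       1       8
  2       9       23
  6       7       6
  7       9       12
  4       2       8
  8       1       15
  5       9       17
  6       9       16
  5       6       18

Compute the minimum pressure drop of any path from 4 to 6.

Compare a few routes:
4 → 2 → 9 → 6: 8+23+16 = 47
4 → 2 → 9 → 7 → 6: 8+23+12+6 = 49
4 → 2 → 8 → 6: 8+23+24 = 55
4 → 2 → 3 → 7 → 6: 8+3+23+6 = 40
Cheapest is 4 → 2 → 3 → 7 → 6 at 40 kPa.

40 kPa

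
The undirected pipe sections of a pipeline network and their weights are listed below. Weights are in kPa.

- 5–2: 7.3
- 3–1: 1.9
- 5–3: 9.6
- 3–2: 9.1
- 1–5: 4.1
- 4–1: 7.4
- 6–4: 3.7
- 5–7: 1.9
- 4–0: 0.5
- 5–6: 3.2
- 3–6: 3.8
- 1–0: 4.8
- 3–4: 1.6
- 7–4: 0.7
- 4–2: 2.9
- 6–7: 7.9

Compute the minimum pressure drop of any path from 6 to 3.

3.8 kPa

Shortest distances from 6:
6: 0
5: 3.2  (via 6)
4: 3.7  (via 6)
3: 3.8  (via 6)
Shortest route: 6–3 = 3.8 kPa.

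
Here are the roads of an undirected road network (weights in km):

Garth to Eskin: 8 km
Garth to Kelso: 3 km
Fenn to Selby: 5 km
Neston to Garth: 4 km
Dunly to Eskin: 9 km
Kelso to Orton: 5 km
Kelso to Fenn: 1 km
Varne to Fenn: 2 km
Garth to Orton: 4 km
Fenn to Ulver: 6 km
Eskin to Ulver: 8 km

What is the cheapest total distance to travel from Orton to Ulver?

Shortest distances from Orton:
Orton: 0
Garth: 4  (via Orton)
Kelso: 5  (via Orton)
Fenn: 6  (via Kelso)
Neston: 8  (via Garth)
Varne: 8  (via Fenn)
Selby: 11  (via Fenn)
Eskin: 12  (via Garth)
Ulver: 12  (via Fenn)
Shortest route: Orton–Kelso–Fenn–Ulver = 12 km.

12 km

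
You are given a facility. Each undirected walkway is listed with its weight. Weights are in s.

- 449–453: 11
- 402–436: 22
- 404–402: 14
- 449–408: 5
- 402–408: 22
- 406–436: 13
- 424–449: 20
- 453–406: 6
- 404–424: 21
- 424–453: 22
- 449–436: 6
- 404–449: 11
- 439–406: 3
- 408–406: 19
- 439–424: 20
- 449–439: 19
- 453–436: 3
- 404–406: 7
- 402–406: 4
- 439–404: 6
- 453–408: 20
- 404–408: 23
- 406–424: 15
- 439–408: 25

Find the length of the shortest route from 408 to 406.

19 s

Running Dijkstra from 408:
408: 0
449: 5  (via 408)
436: 11  (via 449)
453: 14  (via 436)
404: 16  (via 449)
406: 19  (via 408)
Shortest route: 408 → 406 = 19 s.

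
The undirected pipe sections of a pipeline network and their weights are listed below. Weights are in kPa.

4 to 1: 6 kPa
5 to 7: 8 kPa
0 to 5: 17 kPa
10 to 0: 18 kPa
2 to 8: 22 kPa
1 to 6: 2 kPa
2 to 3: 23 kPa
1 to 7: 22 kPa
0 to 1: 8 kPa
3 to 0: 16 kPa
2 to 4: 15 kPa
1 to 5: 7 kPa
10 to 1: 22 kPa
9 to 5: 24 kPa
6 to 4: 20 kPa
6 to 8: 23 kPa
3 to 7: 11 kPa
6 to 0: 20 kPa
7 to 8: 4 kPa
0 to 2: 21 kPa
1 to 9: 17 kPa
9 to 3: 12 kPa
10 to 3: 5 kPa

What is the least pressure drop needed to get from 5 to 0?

15 kPa

Shortest distances from 5:
5: 0
1: 7  (via 5)
7: 8  (via 5)
6: 9  (via 1)
8: 12  (via 7)
4: 13  (via 1)
0: 15  (via 1)
Shortest route: 5 → 1 → 0 = 15 kPa.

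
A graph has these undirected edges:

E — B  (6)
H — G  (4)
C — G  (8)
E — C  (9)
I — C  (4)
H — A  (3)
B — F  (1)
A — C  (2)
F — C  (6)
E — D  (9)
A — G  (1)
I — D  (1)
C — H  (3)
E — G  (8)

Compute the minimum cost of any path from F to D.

11

Settle nodes by increasing distance from F:
F: 0
B: 1  (via F)
C: 6  (via F)
E: 7  (via B)
A: 8  (via C)
G: 9  (via A)
H: 9  (via C)
I: 10  (via C)
D: 11  (via I)
Shortest route: F → C → I → D = 11.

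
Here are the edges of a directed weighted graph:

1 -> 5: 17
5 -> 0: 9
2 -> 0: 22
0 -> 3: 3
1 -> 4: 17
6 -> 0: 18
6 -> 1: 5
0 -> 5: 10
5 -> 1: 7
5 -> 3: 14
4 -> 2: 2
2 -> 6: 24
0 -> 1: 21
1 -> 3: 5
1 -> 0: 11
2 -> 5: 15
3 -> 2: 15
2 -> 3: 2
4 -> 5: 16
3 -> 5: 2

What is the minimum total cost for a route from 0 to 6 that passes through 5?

Best 0 to 5: 0 → 3 → 5 costing 5
Shortest 5→6: 5 → 1 → 4 → 2 → 6 = 50
Total via 5: 5 + 50 = 55.

55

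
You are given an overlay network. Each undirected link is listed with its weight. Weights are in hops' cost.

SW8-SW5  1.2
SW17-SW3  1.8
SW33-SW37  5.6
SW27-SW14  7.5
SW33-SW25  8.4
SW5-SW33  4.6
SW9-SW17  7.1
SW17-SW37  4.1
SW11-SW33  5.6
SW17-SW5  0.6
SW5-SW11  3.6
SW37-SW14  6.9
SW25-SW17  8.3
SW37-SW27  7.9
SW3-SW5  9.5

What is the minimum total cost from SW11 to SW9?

Running Dijkstra from SW11:
SW11: 0
SW5: 3.6  (via SW11)
SW17: 4.2  (via SW5)
SW8: 4.8  (via SW5)
SW33: 5.6  (via SW11)
SW3: 6  (via SW17)
SW37: 8.3  (via SW17)
SW9: 11.3  (via SW17)
Shortest route: SW11–SW5–SW17–SW9 = 11.3 hops' cost.

11.3 hops' cost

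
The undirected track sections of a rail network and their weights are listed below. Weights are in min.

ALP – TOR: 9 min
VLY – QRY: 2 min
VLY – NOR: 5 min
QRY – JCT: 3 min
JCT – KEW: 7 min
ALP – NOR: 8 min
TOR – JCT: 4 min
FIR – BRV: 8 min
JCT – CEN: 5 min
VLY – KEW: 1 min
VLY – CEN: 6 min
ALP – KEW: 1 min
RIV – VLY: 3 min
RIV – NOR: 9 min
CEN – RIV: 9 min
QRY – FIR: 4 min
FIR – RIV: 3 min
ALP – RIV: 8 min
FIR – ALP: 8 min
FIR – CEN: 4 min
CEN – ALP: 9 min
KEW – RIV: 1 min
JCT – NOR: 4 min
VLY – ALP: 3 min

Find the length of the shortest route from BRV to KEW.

12 min

Running Dijkstra from BRV:
BRV: 0
FIR: 8  (via BRV)
RIV: 11  (via FIR)
CEN: 12  (via FIR)
KEW: 12  (via RIV)
Shortest route: BRV–FIR–RIV–KEW = 12 min.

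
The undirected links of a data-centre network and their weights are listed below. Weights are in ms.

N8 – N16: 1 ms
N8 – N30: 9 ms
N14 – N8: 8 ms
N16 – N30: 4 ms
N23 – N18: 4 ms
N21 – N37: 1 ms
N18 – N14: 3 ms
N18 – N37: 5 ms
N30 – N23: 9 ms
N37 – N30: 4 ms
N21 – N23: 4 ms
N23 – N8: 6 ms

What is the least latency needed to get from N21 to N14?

Shortest distances from N21:
N21: 0
N37: 1  (via N21)
N23: 4  (via N21)
N30: 5  (via N37)
N18: 6  (via N37)
N16: 9  (via N30)
N14: 9  (via N18)
Shortest route: N21 → N37 → N18 → N14 = 9 ms.

9 ms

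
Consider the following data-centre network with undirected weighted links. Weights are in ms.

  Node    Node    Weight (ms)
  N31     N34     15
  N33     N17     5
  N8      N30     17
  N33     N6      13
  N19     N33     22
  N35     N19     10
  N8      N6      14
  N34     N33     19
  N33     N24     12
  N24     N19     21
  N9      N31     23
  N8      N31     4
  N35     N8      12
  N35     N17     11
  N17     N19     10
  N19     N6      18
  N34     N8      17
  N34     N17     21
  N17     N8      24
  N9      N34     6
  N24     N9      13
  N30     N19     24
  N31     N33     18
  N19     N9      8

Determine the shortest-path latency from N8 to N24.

Settle nodes by increasing distance from N8:
N8: 0
N31: 4  (via N8)
N35: 12  (via N8)
N6: 14  (via N8)
N30: 17  (via N8)
N34: 17  (via N8)
N19: 22  (via N35)
N33: 22  (via N31)
N17: 23  (via N35)
N9: 23  (via N34)
N24: 34  (via N33)
Shortest route: N8–N31–N33–N24 = 34 ms.

34 ms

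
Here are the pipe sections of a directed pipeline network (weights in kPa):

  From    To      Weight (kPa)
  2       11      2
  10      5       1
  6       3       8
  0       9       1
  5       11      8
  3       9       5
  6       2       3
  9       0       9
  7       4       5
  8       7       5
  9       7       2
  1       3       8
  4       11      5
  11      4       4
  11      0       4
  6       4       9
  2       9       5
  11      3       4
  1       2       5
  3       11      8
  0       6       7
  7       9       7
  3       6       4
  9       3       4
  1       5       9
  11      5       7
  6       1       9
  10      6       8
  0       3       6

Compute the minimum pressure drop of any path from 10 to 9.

14 kPa

Compare a few routes:
10 - 6 - 2 - 9: 8+3+5 = 16
10 - 6 - 2 - 11 - 0 - 9: 8+3+2+4+1 = 18
10 - 5 - 11 - 0 - 9: 1+8+4+1 = 14
The minimum is 14 kPa via 10 - 5 - 11 - 0 - 9.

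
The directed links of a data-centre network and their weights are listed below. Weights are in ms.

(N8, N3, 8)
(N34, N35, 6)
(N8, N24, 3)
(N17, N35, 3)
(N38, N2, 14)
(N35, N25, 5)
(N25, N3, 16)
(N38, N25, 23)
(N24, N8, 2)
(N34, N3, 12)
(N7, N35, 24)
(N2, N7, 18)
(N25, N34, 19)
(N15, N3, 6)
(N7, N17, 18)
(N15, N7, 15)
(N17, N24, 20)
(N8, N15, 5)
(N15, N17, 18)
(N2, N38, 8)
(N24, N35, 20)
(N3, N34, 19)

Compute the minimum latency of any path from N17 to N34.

27 ms

Shortest distances from N17:
N17: 0
N35: 3  (via N17)
N25: 8  (via N35)
N24: 20  (via N17)
N8: 22  (via N24)
N3: 24  (via N25)
N34: 27  (via N25)
Shortest route: N17 → N35 → N25 → N34 = 27 ms.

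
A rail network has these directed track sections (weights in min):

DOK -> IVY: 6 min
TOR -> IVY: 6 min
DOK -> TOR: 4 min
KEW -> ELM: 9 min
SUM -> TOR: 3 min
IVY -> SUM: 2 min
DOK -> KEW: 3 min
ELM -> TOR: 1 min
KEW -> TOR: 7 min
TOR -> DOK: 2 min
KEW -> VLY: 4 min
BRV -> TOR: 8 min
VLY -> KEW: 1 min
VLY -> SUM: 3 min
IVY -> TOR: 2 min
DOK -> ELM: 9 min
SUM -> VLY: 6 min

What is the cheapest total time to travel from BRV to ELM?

19 min

Settle nodes by increasing distance from BRV:
BRV: 0
TOR: 8  (via BRV)
DOK: 10  (via TOR)
KEW: 13  (via DOK)
IVY: 14  (via TOR)
SUM: 16  (via IVY)
VLY: 17  (via KEW)
ELM: 19  (via DOK)
Shortest route: BRV–TOR–DOK–ELM = 19 min.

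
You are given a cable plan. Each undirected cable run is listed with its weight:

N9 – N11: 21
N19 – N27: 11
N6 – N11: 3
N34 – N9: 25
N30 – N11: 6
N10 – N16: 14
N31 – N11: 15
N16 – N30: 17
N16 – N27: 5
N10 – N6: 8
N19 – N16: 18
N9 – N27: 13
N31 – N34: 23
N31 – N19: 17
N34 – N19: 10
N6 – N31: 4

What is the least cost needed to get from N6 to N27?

27

Shortest distances from N6:
N6: 0
N11: 3  (via N6)
N31: 4  (via N6)
N10: 8  (via N6)
N30: 9  (via N11)
N19: 21  (via N31)
N16: 22  (via N10)
N9: 24  (via N11)
N34: 27  (via N31)
N27: 27  (via N16)
Shortest route: N6 → N10 → N16 → N27 = 27.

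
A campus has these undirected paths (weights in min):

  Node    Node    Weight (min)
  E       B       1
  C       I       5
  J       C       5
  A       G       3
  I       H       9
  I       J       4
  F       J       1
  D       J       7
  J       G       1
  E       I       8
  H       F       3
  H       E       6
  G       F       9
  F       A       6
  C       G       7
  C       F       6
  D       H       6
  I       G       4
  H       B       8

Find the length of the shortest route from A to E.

14 min

Candidate routes:
A → F → H → E: 6+3+6 = 15
A → G → I → E: 3+4+8 = 15
A → G → J → F → H → E: 3+1+1+3+6 = 14
Cheapest is A → G → J → F → H → E at 14 min.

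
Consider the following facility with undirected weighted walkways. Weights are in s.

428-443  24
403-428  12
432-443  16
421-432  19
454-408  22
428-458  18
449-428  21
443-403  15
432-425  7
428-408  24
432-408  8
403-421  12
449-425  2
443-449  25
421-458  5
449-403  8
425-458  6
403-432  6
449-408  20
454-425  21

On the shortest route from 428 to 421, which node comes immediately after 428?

Candidate routes:
428 - 403 - 449 - 425 - 458 - 421: 12+8+2+6+5 = 33
428 - 458 - 421: 18+5 = 23
428 - 403 - 421: 12+12 = 24
Cheapest is 428 - 458 - 421 at 23 s.
So from 428 the first move is to 458.

458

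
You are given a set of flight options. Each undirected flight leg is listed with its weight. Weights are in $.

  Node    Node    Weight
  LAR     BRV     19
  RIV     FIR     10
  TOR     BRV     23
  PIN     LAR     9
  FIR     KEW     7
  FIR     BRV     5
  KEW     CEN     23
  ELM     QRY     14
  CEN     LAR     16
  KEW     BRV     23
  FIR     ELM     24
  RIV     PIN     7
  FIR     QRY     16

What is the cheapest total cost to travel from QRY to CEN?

$46

Shortest distances from QRY:
QRY: 0
ELM: 14  (via QRY)
FIR: 16  (via QRY)
BRV: 21  (via FIR)
KEW: 23  (via FIR)
RIV: 26  (via FIR)
PIN: 33  (via RIV)
LAR: 40  (via BRV)
TOR: 44  (via BRV)
CEN: 46  (via KEW)
Shortest route: QRY → FIR → KEW → CEN = $46.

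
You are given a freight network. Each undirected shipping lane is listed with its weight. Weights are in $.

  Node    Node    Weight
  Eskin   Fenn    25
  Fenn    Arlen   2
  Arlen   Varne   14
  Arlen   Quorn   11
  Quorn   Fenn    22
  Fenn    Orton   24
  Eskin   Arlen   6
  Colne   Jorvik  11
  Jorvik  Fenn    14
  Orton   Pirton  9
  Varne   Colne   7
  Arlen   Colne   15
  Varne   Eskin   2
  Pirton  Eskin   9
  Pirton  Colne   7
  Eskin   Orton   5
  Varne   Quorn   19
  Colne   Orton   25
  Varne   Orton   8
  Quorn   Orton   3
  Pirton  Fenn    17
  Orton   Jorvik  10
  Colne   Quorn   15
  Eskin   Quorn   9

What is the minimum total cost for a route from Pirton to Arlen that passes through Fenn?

$19

Shortest Pirton→Fenn: Pirton → Fenn = 17
Best Fenn to Arlen: Fenn → Arlen costing 2
Total via Fenn: 17 + 2 = $19.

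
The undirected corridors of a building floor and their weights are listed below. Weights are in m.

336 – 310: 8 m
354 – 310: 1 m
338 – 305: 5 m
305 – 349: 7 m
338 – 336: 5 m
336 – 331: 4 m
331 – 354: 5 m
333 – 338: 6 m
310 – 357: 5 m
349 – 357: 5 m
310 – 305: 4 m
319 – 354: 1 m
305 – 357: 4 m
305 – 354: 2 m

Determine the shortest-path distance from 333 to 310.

Shortest distances from 333:
333: 0
338: 6  (via 333)
305: 11  (via 338)
336: 11  (via 338)
354: 13  (via 305)
310: 14  (via 354)
Shortest route: 333–338–305–354–310 = 14 m.

14 m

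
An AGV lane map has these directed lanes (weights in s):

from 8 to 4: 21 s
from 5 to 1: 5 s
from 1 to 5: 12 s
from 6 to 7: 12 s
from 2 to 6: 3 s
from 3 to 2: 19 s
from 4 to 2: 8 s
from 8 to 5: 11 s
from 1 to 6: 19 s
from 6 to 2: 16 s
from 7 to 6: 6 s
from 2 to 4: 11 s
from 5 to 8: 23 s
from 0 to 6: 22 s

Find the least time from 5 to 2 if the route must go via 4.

52 s

Best 5 to 4: 5–8–4 costing 44
Shortest 4→2: 4–2 = 8
Total via 4: 44 + 8 = 52 s.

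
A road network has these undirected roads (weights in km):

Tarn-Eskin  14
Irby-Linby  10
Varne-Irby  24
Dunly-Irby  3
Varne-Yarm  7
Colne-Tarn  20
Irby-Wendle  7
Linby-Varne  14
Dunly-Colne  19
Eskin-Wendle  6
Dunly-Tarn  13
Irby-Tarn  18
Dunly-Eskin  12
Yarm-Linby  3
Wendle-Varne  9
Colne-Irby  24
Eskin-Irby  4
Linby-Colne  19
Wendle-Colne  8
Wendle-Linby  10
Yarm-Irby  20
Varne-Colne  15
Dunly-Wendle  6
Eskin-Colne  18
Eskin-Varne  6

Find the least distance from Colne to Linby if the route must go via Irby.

25 km

Best Colne to Irby: Colne–Wendle–Irby costing 15
Best Irby to Linby: Irby–Linby costing 10
Total via Irby: 15 + 10 = 25 km.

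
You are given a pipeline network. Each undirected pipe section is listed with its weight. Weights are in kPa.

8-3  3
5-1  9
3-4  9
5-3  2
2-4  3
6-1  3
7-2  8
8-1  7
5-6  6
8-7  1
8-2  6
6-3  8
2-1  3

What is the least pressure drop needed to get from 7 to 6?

11 kPa

Shortest distances from 7:
7: 0
8: 1  (via 7)
3: 4  (via 8)
5: 6  (via 3)
2: 7  (via 8)
1: 8  (via 8)
4: 10  (via 2)
6: 11  (via 1)
Shortest route: 7 → 8 → 1 → 6 = 11 kPa.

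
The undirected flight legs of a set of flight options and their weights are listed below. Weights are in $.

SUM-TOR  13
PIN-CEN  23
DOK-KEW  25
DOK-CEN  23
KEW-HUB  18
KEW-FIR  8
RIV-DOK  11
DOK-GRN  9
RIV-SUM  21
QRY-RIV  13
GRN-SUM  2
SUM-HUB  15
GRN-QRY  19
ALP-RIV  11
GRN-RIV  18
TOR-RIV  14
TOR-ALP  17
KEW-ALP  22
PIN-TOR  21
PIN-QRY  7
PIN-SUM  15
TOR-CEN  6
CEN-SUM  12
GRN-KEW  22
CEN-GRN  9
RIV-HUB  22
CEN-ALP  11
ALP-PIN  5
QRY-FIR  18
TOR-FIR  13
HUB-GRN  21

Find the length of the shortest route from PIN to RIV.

$16

Enumerating some paths:
PIN–ALP–RIV: 5+11 = 16
PIN–QRY–RIV: 7+13 = 20
The minimum is $16 via PIN–ALP–RIV.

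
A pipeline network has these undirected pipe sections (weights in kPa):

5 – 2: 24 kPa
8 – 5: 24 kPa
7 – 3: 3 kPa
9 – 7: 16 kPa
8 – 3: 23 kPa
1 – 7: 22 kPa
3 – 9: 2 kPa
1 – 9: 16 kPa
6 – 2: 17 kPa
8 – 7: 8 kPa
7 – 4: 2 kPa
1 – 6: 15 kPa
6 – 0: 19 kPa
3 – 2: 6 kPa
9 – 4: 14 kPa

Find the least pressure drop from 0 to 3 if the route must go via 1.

Best 0 to 1: 0–6–1 costing 34
Best 1 to 3: 1–9–3 costing 18
Total via 1: 34 + 18 = 52 kPa.

52 kPa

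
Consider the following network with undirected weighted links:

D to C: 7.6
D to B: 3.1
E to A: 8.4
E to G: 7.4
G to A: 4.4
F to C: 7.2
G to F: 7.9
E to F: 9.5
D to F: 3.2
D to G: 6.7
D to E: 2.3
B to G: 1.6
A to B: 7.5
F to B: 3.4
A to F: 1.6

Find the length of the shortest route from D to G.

4.7

Running Dijkstra from D:
D: 0
E: 2.3  (via D)
B: 3.1  (via D)
F: 3.2  (via D)
G: 4.7  (via B)
Shortest route: D–B–G = 4.7.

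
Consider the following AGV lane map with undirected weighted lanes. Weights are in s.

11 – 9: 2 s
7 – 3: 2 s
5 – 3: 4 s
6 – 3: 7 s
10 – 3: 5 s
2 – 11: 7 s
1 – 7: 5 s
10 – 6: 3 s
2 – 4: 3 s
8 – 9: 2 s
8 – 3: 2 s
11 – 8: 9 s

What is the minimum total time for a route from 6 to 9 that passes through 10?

Shortest 6→10: 6 → 10 = 3
Shortest 10→9: 10 → 3 → 8 → 9 = 9
Total via 10: 3 + 9 = 12 s.

12 s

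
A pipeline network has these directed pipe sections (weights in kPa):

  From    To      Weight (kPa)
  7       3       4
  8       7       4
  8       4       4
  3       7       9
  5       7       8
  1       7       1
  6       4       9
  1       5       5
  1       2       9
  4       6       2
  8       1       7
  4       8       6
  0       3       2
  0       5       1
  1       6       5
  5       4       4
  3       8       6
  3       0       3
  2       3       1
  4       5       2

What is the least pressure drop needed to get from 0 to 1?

Candidate routes:
0–5–4–8–1: 1+4+6+7 = 18
0–3–8–1: 2+6+7 = 15
Cheapest is 0–3–8–1 at 15 kPa.

15 kPa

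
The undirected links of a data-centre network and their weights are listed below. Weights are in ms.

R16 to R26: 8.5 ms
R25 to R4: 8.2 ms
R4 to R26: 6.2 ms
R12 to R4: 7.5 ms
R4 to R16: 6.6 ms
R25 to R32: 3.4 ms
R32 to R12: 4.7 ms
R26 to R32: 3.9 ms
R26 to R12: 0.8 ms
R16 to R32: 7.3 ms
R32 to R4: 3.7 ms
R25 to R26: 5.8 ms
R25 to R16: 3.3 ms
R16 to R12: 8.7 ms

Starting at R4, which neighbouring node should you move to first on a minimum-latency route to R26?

R26

Enumerating some paths:
R4 → R12 → R26: 7.5+0.8 = 8.3
R4 → R26: 6.2 = 6.2
R4 → R32 → R26: 3.7+3.9 = 7.6
R4 → R32 → R12 → R26: 3.7+4.7+0.8 = 9.2
The minimum is 6.2 ms via R4 → R26.
So from R4 the first move is to R26.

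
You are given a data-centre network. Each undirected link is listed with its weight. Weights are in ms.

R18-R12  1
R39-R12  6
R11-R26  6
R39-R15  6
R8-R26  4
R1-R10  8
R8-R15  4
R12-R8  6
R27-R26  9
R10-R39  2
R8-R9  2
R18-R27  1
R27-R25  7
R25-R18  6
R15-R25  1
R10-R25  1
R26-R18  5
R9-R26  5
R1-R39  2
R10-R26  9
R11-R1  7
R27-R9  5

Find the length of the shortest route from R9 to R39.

10 ms

Candidate routes:
R9–R8–R12–R39: 2+6+6 = 14
R9–R8–R15–R25–R10–R39: 2+4+1+1+2 = 10
R9–R8–R15–R39: 2+4+6 = 12
R9–R27–R18–R12–R39: 5+1+1+6 = 13
Cheapest is R9–R8–R15–R25–R10–R39 at 10 ms.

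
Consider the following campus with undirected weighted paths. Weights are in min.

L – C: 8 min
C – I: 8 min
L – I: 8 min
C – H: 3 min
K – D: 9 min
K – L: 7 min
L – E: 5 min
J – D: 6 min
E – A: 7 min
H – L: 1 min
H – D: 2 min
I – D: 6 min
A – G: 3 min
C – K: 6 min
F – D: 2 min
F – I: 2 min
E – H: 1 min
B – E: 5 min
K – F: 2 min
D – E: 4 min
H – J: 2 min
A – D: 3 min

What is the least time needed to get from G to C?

Candidate routes:
G - A - D - E - H - C: 3+3+4+1+3 = 14
G - A - D - H - C: 3+3+2+3 = 11
The minimum is 11 min via G - A - D - H - C.

11 min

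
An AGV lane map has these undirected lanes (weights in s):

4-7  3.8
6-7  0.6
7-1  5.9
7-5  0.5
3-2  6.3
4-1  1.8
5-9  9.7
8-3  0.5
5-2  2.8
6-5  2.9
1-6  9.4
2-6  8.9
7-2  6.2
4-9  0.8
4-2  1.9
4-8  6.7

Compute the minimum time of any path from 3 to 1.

Running Dijkstra from 3:
3: 0
8: 0.5  (via 3)
2: 6.3  (via 3)
4: 7.2  (via 8)
9: 8  (via 4)
1: 9  (via 4)
Shortest route: 3–8–4–1 = 9 s.

9 s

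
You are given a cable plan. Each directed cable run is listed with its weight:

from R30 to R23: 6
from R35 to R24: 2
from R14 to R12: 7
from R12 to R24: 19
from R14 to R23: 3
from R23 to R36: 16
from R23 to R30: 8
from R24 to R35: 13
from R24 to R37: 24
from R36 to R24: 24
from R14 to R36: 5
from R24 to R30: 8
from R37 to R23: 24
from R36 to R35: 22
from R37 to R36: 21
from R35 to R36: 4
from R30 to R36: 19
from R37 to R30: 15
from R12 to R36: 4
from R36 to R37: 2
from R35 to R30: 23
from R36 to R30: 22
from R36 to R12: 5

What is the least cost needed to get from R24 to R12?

Candidate routes:
R24–R35–R36–R12: 13+4+5 = 22
R24–R30–R23–R36–R12: 8+6+16+5 = 35
R24–R30–R36–R12: 8+19+5 = 32
R24–R37–R36–R12: 24+21+5 = 50
Cheapest is R24–R35–R36–R12 at 22.

22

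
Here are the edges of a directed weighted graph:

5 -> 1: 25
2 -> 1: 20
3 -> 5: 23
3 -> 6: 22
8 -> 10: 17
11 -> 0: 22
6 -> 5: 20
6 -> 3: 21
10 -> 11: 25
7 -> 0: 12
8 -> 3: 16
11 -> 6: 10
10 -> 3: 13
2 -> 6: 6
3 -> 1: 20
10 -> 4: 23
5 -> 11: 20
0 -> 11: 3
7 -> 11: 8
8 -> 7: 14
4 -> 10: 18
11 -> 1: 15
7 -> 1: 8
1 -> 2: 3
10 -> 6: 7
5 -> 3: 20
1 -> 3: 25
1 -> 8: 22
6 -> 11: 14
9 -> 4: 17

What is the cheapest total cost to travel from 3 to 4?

82

Enumerating some paths:
3–5–11–1–8–10–4: 23+20+15+22+17+23 = 120
3–5–1–8–10–4: 23+25+22+17+23 = 110
3–6–11–1–8–10–4: 22+14+15+22+17+23 = 113
3–1–8–10–4: 20+22+17+23 = 82
Cheapest is 3–1–8–10–4 at 82.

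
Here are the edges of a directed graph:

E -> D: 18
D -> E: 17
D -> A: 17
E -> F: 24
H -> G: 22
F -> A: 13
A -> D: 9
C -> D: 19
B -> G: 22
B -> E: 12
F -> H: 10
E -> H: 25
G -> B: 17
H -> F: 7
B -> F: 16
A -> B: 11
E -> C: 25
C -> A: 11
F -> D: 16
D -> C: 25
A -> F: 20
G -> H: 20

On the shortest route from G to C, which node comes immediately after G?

B

Compare a few routes:
G → B → E → C: 17+12+25 = 54
G → H → F → D → C: 20+7+16+25 = 68
The minimum is 54 via G → B → E → C.
So from G the first move is to B.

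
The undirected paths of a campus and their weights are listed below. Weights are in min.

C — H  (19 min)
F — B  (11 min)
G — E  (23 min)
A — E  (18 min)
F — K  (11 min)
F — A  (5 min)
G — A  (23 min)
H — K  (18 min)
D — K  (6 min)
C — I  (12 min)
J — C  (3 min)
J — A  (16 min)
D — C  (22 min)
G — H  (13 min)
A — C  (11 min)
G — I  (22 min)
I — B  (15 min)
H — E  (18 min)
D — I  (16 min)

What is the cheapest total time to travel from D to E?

Running Dijkstra from D:
D: 0
K: 6  (via D)
I: 16  (via D)
F: 17  (via K)
A: 22  (via F)
C: 22  (via D)
H: 24  (via K)
J: 25  (via C)
B: 28  (via F)
G: 37  (via H)
E: 40  (via A)
Shortest route: D–K–F–A–E = 40 min.

40 min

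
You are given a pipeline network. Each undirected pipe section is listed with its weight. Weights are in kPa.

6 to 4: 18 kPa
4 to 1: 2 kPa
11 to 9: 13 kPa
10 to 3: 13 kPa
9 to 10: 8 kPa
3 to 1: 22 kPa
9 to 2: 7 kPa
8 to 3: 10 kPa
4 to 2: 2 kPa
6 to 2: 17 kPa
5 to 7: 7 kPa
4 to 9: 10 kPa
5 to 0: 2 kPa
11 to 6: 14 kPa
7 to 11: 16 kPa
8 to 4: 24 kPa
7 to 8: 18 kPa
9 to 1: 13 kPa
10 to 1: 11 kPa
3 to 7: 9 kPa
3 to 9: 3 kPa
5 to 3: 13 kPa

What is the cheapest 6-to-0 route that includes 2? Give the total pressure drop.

42 kPa

Shortest 6→2: 6–2 = 17
Shortest 2→0: 2–9–3–5–0 = 25
Total via 2: 17 + 25 = 42 kPa.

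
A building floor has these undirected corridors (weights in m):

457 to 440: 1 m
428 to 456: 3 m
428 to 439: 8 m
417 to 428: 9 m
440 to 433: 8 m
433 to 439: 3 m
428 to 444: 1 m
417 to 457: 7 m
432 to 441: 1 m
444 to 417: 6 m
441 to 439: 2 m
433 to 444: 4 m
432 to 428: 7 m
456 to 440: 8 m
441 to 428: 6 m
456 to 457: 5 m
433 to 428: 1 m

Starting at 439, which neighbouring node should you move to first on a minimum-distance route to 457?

Candidate routes:
439 - 433 - 428 - 456 - 457: 3+1+3+5 = 12
439 - 441 - 428 - 456 - 457: 2+6+3+5 = 16
The minimum is 12 m via 439 - 433 - 428 - 456 - 457.
So from 439 the first move is to 433.

433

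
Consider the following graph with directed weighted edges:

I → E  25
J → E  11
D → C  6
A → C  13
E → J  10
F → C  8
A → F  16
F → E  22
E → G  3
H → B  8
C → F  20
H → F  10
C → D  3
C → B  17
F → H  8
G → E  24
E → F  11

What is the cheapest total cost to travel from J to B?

38

Enumerating some paths:
J–E–F–C–B: 11+11+8+17 = 47
J–E–F–H–B: 11+11+8+8 = 38
The minimum is 38 via J–E–F–H–B.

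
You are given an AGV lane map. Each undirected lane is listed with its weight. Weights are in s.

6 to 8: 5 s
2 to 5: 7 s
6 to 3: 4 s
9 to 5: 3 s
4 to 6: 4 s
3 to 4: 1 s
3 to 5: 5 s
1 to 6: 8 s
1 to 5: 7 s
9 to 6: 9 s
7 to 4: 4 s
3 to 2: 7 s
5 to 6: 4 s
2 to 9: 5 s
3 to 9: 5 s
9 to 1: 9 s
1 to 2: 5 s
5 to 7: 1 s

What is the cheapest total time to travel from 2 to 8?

16 s

Running Dijkstra from 2:
2: 0
1: 5  (via 2)
9: 5  (via 2)
3: 7  (via 2)
5: 7  (via 2)
4: 8  (via 3)
7: 8  (via 5)
6: 11  (via 3)
8: 16  (via 6)
Shortest route: 2–3–6–8 = 16 s.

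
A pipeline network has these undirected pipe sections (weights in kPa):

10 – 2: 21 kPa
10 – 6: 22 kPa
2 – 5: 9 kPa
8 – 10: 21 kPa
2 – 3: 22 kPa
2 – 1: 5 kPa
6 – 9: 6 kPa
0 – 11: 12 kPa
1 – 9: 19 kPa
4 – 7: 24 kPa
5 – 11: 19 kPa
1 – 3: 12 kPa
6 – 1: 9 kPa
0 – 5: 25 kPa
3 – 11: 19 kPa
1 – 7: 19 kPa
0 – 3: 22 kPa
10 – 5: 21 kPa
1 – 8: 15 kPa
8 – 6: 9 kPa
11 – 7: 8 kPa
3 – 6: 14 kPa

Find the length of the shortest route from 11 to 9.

Settle nodes by increasing distance from 11:
11: 0
7: 8  (via 11)
0: 12  (via 11)
3: 19  (via 11)
5: 19  (via 11)
1: 27  (via 7)
2: 28  (via 5)
4: 32  (via 7)
6: 33  (via 3)
9: 39  (via 6)
Shortest route: 11–3–6–9 = 39 kPa.

39 kPa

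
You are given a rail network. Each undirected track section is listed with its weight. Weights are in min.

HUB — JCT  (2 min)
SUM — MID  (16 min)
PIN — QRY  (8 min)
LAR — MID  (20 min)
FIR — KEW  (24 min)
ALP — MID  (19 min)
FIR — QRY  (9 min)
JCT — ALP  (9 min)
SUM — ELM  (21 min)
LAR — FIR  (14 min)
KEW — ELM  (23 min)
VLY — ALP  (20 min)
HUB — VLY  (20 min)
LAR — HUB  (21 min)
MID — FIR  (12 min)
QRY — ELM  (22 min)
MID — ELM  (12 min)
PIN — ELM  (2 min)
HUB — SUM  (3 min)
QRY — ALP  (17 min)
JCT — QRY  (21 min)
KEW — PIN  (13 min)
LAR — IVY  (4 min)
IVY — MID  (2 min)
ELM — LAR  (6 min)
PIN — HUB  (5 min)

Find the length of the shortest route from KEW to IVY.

Running Dijkstra from KEW:
KEW: 0
PIN: 13  (via KEW)
ELM: 15  (via PIN)
HUB: 18  (via PIN)
JCT: 20  (via HUB)
LAR: 21  (via ELM)
SUM: 21  (via HUB)
QRY: 21  (via PIN)
FIR: 24  (via KEW)
IVY: 25  (via LAR)
Shortest route: KEW → PIN → ELM → LAR → IVY = 25 min.

25 min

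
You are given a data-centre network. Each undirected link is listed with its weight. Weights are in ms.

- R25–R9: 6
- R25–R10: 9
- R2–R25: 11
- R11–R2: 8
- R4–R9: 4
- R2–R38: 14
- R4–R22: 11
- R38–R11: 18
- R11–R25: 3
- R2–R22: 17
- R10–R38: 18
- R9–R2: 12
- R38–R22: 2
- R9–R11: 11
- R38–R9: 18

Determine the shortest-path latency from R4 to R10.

19 ms

Settle nodes by increasing distance from R4:
R4: 0
R9: 4  (via R4)
R25: 10  (via R9)
R22: 11  (via R4)
R11: 13  (via R25)
R38: 13  (via R22)
R2: 16  (via R9)
R10: 19  (via R25)
Shortest route: R4 → R9 → R25 → R10 = 19 ms.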